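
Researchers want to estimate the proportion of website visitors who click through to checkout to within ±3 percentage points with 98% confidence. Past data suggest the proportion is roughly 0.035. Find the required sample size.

For a proportion with margin E = 0.03 at 98% confidence, z = 2.326.
n = p̂(1−p̂)(z/E)² = 0.035 × 0.965 × (2.326/0.03)² = 203.04
Round up: n = 204.

n = 204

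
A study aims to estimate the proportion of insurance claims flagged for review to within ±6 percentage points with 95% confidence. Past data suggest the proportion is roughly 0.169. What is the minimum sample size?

n = 150

For a proportion with margin E = 0.06 at 95% confidence, z = 1.960.
n = p̂(1−p̂)(z/E)² = 0.169 × 0.831 × (1.960/0.06)² = 149.86
Round up: n = 150.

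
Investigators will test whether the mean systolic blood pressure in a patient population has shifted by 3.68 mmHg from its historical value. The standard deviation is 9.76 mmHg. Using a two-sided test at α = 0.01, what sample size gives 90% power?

n = 105

For a one-sample z-test, n = ((z_{α/2} + z_β)·σ/δ)².
z_{α/2} = 2.576 (two-sided α = 0.01); z_β = 1.282 (power 90% → β = 0.1).
n = (3.858 × 9.76 / 3.68)² = 104.70
Round up: n = 105.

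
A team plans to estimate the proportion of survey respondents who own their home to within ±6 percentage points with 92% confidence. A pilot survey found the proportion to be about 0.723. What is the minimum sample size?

n = 171

For a proportion with margin E = 0.06 at 92% confidence, z = 1.751.
n = p̂(1−p̂)(z/E)² = 0.723 × 0.277 × (1.751/0.06)² = 170.56
Round up: n = 171.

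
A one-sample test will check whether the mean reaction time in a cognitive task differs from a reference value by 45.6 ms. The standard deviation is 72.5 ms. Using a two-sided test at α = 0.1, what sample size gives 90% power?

For a one-sample z-test, n = ((z_{α/2} + z_β)·σ/δ)².
z_{α/2} = 1.645 (two-sided α = 0.1); z_β = 1.282 (power 90% → β = 0.1).
n = (2.927 × 72.5 / 45.6)² = 21.66
Round up: n = 22.

n = 22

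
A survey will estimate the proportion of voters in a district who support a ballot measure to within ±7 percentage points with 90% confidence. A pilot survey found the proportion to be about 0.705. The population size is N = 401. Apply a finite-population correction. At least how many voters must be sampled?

For a proportion with margin E = 0.07 at 90% confidence, z = 1.645.
n = p̂(1−p̂)(z/E)² = 0.705 × 0.295 × (1.645/0.07)² = 114.85 — call this n₀.
Finite-population correction with N = 401: n = n₀ / (1 + (n₀−1)/N) = 114.85 / 1.284 = 89.45
Round up: n = 90.

90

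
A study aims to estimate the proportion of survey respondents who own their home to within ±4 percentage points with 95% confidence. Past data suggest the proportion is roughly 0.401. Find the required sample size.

n = 577

For a proportion with margin E = 0.04 at 95% confidence, z = 1.960.
n = p̂(1−p̂)(z/E)² = 0.401 × 0.599 × (1.960/0.04)² = 576.72
Round up: n = 577.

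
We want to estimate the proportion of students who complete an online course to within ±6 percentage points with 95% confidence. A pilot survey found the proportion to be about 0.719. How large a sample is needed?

For a proportion with margin E = 0.06 at 95% confidence, z = 1.960.
n = p̂(1−p̂)(z/E)² = 0.719 × 0.281 × (1.960/0.06)² = 215.60
Round up: n = 216.

n = 216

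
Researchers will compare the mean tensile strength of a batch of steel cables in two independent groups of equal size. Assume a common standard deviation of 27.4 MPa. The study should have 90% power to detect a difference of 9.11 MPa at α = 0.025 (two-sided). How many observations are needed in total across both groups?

450 total

For two equal groups, n per group = 2·((z_{α/2} + z_β)·σ/δ)².
z_{α/2} = 2.241; z_β = 1.282 (power 90%).
n = 2 × (3.523 × 27.4 / 9.11)² = 2 × 112.28 = 224.56
Round up: n = 225 per group.
Total across both groups: 2 × 225 = 450.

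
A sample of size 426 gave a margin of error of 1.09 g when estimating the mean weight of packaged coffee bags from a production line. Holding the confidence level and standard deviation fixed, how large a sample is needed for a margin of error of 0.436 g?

n = 2663

Margin of error scales as 1/√n, so n₂ = n₁·(E₁/E₂)².
n₂ = 426 × (1.09/0.436)² = 426 × 6.25 = 2662.50
Round up: n₂ = 2663.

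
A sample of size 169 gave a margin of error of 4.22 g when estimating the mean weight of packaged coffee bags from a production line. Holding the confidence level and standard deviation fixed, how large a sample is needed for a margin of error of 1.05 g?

Margin of error scales as 1/√n, so n₂ = n₁·(E₁/E₂)².
n₂ = 169 × (4.22/1.05)² = 169 × 16.15 = 2729.35
Round up: n₂ = 2730.

2730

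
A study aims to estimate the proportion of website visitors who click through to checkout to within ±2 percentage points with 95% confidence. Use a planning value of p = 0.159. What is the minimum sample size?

n = 1285

For a proportion with margin E = 0.02 at 95% confidence, z = 1.960.
n = p̂(1−p̂)(z/E)² = 0.159 × 0.841 × (1.960/0.02)² = 1284.24
Round up: n = 1285.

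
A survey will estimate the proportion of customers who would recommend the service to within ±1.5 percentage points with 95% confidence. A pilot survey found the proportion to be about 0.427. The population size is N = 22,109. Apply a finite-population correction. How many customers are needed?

For a proportion with margin E = 0.015 at 95% confidence, z = 1.960.
n = p̂(1−p̂)(z/E)² = 0.427 × 0.573 × (1.960/0.015)² = 4177.46 — call this n₀.
Finite-population correction with N = 22,109: n = n₀ / (1 + (n₀−1)/N) = 4177.46 / 1.189 = 3513.42
Round up: n = 3514.

n = 3514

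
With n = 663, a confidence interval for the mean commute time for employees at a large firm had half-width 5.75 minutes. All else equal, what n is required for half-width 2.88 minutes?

Margin of error scales as 1/√n, so n₂ = n₁·(E₁/E₂)².
n₂ = 663 × (5.75/2.88)² = 663 × 3.986 = 2642.72
Round up: n₂ = 2643.

2643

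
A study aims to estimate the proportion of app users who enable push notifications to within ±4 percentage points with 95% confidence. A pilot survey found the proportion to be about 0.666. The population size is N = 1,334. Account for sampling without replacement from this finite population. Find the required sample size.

For a proportion with margin E = 0.04 at 95% confidence, z = 1.960.
n = p̂(1−p̂)(z/E)² = 0.666 × 0.334 × (1.960/0.04)² = 534.09 — call this n₀.
Finite-population correction with N = 1,334: n = n₀ / (1 + (n₀−1)/N) = 534.09 / 1.4 = 381.49
Round up: n = 382.

n = 382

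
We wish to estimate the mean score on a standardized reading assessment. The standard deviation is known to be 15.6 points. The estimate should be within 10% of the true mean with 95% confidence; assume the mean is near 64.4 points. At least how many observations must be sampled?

For a mean, the margin of error is E = z·σ/√n, so n = (zσ/E)².
At 95% confidence, z = 1.960.
E = 10% of 64.4 = 6.44 points.
n = (1.960 × 15.6 / 6.44)² = 22.54
Round up: n = 23.

n = 23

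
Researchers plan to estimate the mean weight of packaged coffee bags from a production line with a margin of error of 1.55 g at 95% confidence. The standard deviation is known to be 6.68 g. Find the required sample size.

For a mean, the margin of error is E = z·σ/√n, so n = (zσ/E)².
At 95% confidence, z = 1.960.
n = (1.960 × 6.68 / 1.55)² = 71.35
Round up: n = 72.

72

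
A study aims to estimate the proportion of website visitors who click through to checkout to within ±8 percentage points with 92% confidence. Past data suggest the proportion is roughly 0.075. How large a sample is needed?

For a proportion with margin E = 0.08 at 92% confidence, z = 1.751.
n = p̂(1−p̂)(z/E)² = 0.075 × 0.925 × (1.751/0.08)² = 33.23
Round up: n = 34.

n = 34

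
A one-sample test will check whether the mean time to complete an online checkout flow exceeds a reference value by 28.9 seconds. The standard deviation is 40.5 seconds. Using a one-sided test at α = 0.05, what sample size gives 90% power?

For a one-sample z-test, n = ((z_α + z_β)·σ/δ)².
z_α = 1.645 (one-sided α = 0.05); z_β = 1.282 (power 90% → β = 0.1).
n = (2.927 × 40.5 / 28.9)² = 16.83
Round up: n = 17.

17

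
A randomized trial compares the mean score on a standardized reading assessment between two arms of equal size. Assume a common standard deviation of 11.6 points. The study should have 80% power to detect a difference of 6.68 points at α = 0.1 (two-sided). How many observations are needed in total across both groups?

For two equal groups, n per group = 2·((z_{α/2} + z_β)·σ/δ)².
z_{α/2} = 1.645; z_β = 0.842 (power 80%).
n = 2 × (2.487 × 11.6 / 6.68)² = 2 × 18.65 = 37.30
Round up: n = 38 per group.
Total across both groups: 2 × 38 = 76.

76 total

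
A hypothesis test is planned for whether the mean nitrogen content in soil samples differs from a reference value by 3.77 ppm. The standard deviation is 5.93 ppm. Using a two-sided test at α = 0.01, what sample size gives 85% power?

33

For a one-sample z-test, n = ((z_{α/2} + z_β)·σ/δ)².
z_{α/2} = 2.576 (two-sided α = 0.01); z_β = 1.036 (power 85% → β = 0.15).
n = (3.612 × 5.93 / 3.77)² = 32.28
Round up: n = 33.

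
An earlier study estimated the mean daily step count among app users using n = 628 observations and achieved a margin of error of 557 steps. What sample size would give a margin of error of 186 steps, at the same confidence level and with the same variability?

Margin of error scales as 1/√n, so n₂ = n₁·(E₁/E₂)².
n₂ = 628 × (557/186)² = 628 × 8.968 = 5631.90
Round up: n₂ = 5632.

n = 5632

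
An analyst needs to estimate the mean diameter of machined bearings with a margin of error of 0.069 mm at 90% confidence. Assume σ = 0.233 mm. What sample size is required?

For a mean, the margin of error is E = z·σ/√n, so n = (zσ/E)².
At 90% confidence, z = 1.645.
n = (1.645 × 0.233 / 0.069)² = 30.86
Round up: n = 31.

n = 31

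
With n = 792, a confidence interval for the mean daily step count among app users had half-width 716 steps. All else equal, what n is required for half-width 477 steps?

Margin of error scales as 1/√n, so n₂ = n₁·(E₁/E₂)².
n₂ = 792 × (716/477)² = 792 × 2.253 = 1784.38
Round up: n₂ = 1785.

1785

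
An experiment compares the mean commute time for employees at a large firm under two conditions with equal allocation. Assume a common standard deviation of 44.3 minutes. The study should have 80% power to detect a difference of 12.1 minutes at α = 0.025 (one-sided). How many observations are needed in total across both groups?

422 total

For two equal groups, n per group = 2·((z_α + z_β)·σ/δ)².
z_α = 1.960; z_β = 0.842 (power 80%).
n = 2 × (2.802 × 44.3 / 12.1)² = 2 × 105.24 = 210.48
Round up: n = 211 per group.
Total across both groups: 2 × 211 = 422.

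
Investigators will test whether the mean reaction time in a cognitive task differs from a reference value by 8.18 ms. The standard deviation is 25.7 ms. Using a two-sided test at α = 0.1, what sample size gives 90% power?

For a one-sample z-test, n = ((z_{α/2} + z_β)·σ/δ)².
z_{α/2} = 1.645 (two-sided α = 0.1); z_β = 1.282 (power 90% → β = 0.1).
n = (2.927 × 25.7 / 8.18)² = 84.57
Round up: n = 85.

85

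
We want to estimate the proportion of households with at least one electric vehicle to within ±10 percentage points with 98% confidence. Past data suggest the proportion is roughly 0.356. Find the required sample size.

For a proportion with margin E = 0.1 at 98% confidence, z = 2.326.
n = p̂(1−p̂)(z/E)² = 0.356 × 0.644 × (2.326/0.1)² = 124.04
Round up: n = 125.

125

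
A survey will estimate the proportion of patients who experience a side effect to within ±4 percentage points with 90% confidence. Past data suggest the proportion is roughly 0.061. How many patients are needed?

97

For a proportion with margin E = 0.04 at 90% confidence, z = 1.645.
n = p̂(1−p̂)(z/E)² = 0.061 × 0.939 × (1.645/0.04)² = 96.87
Round up: n = 97.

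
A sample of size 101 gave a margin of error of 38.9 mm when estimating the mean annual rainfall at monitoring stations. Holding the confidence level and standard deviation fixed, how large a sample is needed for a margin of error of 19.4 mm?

407

Margin of error scales as 1/√n, so n₂ = n₁·(E₁/E₂)².
n₂ = 101 × (38.9/19.4)² = 101 × 4.021 = 406.12
Round up: n₂ = 407.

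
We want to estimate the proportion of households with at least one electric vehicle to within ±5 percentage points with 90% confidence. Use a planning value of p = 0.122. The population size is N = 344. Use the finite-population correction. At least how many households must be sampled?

For a proportion with margin E = 0.05 at 90% confidence, z = 1.645.
n = p̂(1−p̂)(z/E)² = 0.122 × 0.878 × (1.645/0.05)² = 115.94 — call this n₀.
Finite-population correction with N = 344: n = n₀ / (1 + (n₀−1)/N) = 115.94 / 1.334 = 86.91
Round up: n = 87.

87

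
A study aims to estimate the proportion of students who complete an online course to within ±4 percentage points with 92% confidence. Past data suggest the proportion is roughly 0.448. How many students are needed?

For a proportion with margin E = 0.04 at 92% confidence, z = 1.751.
n = p̂(1−p̂)(z/E)² = 0.448 × 0.552 × (1.751/0.04)² = 473.88
Round up: n = 474.

474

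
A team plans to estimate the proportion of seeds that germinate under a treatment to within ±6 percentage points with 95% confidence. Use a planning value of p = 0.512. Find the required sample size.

267

For a proportion with margin E = 0.06 at 95% confidence, z = 1.960.
n = p̂(1−p̂)(z/E)² = 0.512 × 0.488 × (1.960/0.06)² = 266.62
Round up: n = 267.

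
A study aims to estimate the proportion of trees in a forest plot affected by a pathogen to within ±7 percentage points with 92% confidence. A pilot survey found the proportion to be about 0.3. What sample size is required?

For a proportion with margin E = 0.07 at 92% confidence, z = 1.751.
n = p̂(1−p̂)(z/E)² = 0.3 × 0.7 × (1.751/0.07)² = 131.40
Round up: n = 132.

n = 132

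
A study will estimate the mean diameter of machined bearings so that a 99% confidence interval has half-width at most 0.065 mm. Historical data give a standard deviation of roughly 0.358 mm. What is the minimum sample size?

For a mean, the margin of error is E = z·σ/√n, so n = (zσ/E)².
At 99% confidence, z = 2.576.
n = (2.576 × 0.358 / 0.065)² = 201.29
Round up: n = 202.

202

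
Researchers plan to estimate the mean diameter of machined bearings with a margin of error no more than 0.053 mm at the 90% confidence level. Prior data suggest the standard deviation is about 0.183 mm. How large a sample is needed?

n = 33

For a mean, the margin of error is E = z·σ/√n, so n = (zσ/E)².
At 90% confidence, z = 1.645.
n = (1.645 × 0.183 / 0.053)² = 32.26
Round up: n = 33.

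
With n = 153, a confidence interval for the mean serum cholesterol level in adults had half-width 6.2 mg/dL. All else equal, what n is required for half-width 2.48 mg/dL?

Margin of error scales as 1/√n, so n₂ = n₁·(E₁/E₂)².
n₂ = 153 × (6.2/2.48)² = 153 × 6.25 = 956.25
Round up: n₂ = 957.

957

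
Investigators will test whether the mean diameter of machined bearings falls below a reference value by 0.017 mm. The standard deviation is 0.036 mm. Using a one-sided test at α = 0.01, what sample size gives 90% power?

For a one-sample z-test, n = ((z_α + z_β)·σ/δ)².
z_α = 2.326 (one-sided α = 0.01); z_β = 1.282 (power 90% → β = 0.1).
n = (3.608 × 0.036 / 0.017)² = 58.38
Round up: n = 59.

59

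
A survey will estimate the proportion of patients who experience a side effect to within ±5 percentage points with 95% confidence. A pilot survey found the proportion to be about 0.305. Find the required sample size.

For a proportion with margin E = 0.05 at 95% confidence, z = 1.960.
n = p̂(1−p̂)(z/E)² = 0.305 × 0.695 × (1.960/0.05)² = 325.73
Round up: n = 326.

326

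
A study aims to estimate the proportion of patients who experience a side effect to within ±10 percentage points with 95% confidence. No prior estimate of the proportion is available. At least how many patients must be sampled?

n = 97

For a proportion with margin E = 0.1 at 95% confidence, z = 1.960.
With no prior estimate, use p = 0.5, which maximizes p(1−p) at 0.25.
n = 0.25 × (z/E)² = 0.25 × (1.960/0.1)² = 96.04
Round up: n = 97.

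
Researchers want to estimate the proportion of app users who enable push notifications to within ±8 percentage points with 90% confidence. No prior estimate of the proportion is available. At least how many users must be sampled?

106

For a proportion with margin E = 0.08 at 90% confidence, z = 1.645.
With no prior estimate, use p = 0.5, which maximizes p(1−p) at 0.25.
n = 0.25 × (z/E)² = 0.25 × (1.645/0.08)² = 105.70
Round up: n = 106.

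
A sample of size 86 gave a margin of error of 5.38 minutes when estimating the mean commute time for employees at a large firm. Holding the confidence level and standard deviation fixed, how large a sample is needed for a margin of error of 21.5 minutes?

n = 6

Margin of error scales as 1/√n, so n₂ = n₁·(E₁/E₂)².
n₂ = 86 × (5.38/21.5)² = 86 × 0.06262 = 5.39
Round up: n₂ = 6.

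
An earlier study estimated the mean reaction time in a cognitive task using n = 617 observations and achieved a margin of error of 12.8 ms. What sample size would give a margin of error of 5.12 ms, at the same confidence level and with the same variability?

3857

Margin of error scales as 1/√n, so n₂ = n₁·(E₁/E₂)².
n₂ = 617 × (12.8/5.12)² = 617 × 6.25 = 3856.25
Round up: n₂ = 3857.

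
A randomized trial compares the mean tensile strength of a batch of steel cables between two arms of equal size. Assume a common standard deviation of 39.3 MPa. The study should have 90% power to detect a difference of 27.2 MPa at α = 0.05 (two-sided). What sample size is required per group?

For two equal groups, n per group = 2·((z_{α/2} + z_β)·σ/δ)².
z_{α/2} = 1.960; z_β = 1.282 (power 90%).
n = 2 × (3.242 × 39.3 / 27.2)² = 2 × 21.94 = 43.88
Round up: n = 44 per group.

44 per group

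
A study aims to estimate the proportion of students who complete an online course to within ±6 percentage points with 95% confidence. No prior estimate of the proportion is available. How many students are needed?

267

For a proportion with margin E = 0.06 at 95% confidence, z = 1.960.
With no prior estimate, use p = 0.5, which maximizes p(1−p) at 0.25.
n = 0.25 × (z/E)² = 0.25 × (1.960/0.06)² = 266.78
Round up: n = 267.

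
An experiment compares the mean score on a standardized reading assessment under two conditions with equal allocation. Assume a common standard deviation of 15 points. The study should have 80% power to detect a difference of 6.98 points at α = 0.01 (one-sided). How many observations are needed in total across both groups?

186 total

For two equal groups, n per group = 2·((z_α + z_β)·σ/δ)².
z_α = 2.326; z_β = 0.842 (power 80%).
n = 2 × (3.168 × 15 / 6.98)² = 2 × 46.35 = 92.70
Round up: n = 93 per group.
Total across both groups: 2 × 93 = 186.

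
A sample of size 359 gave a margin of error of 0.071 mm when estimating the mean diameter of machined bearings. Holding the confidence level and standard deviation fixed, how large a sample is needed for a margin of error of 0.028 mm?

2309

Margin of error scales as 1/√n, so n₂ = n₁·(E₁/E₂)².
n₂ = 359 × (0.071/0.028)² = 359 × 6.43 = 2308.37
Round up: n₂ = 2309.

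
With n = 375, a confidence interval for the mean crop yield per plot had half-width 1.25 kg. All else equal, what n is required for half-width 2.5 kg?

n = 94

Margin of error scales as 1/√n, so n₂ = n₁·(E₁/E₂)².
n₂ = 375 × (1.25/2.5)² = 375 × 0.25 = 93.75
Round up: n₂ = 94.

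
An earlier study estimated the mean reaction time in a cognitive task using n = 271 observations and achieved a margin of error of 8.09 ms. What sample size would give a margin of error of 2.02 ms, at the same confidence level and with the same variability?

4347

Margin of error scales as 1/√n, so n₂ = n₁·(E₁/E₂)².
n₂ = 271 × (8.09/2.02)² = 271 × 16.04 = 4346.84
Round up: n₂ = 4347.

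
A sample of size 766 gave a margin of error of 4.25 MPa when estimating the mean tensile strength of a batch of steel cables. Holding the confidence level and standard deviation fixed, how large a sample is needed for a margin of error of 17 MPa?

Margin of error scales as 1/√n, so n₂ = n₁·(E₁/E₂)².
n₂ = 766 × (4.25/17)² = 766 × 0.0625 = 47.88
Round up: n₂ = 48.

48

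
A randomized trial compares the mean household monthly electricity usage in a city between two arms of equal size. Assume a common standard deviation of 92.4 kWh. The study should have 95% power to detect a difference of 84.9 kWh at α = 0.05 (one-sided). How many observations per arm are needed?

For two equal groups, n per group = 2·((z_α + z_β)·σ/δ)².
z_α = 1.645; z_β = 1.645 (power 95%).
n = 2 × (3.290 × 92.4 / 84.9)² = 2 × 12.82 = 25.64
Round up: n = 26 per group.

26 per group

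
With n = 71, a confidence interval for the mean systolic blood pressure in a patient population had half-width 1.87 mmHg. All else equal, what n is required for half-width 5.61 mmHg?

8

Margin of error scales as 1/√n, so n₂ = n₁·(E₁/E₂)².
n₂ = 71 × (1.87/5.61)² = 71 × 0.1111 = 7.89
Round up: n₂ = 8.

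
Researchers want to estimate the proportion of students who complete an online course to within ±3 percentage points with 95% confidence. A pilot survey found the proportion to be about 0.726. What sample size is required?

850

For a proportion with margin E = 0.03 at 95% confidence, z = 1.960.
n = p̂(1−p̂)(z/E)² = 0.726 × 0.274 × (1.960/0.03)² = 849.10
Round up: n = 850.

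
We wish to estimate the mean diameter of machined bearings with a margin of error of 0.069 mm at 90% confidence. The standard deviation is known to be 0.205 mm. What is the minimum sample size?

For a mean, the margin of error is E = z·σ/√n, so n = (zσ/E)².
At 90% confidence, z = 1.645.
n = (1.645 × 0.205 / 0.069)² = 23.89
Round up: n = 24.

24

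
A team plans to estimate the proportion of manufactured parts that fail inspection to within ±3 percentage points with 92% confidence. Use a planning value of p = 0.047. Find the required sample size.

153

For a proportion with margin E = 0.03 at 92% confidence, z = 1.751.
n = p̂(1−p̂)(z/E)² = 0.047 × 0.953 × (1.751/0.03)² = 152.59
Round up: n = 153.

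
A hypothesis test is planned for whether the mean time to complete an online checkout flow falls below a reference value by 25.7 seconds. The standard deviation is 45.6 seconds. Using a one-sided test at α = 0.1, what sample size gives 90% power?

For a one-sample z-test, n = ((z_α + z_β)·σ/δ)².
z_α = 1.282 (one-sided α = 0.1); z_β = 1.282 (power 90% → β = 0.1).
n = (2.564 × 45.6 / 25.7)² = 20.70
Round up: n = 21.

21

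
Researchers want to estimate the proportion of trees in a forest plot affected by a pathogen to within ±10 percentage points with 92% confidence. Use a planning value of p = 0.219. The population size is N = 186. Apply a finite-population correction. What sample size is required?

n = 42

For a proportion with margin E = 0.1 at 92% confidence, z = 1.751.
n = p̂(1−p̂)(z/E)² = 0.219 × 0.781 × (1.751/0.1)² = 52.44 — call this n₀.
Finite-population correction with N = 186: n = n₀ / (1 + (n₀−1)/N) = 52.44 / 1.277 = 41.06
Round up: n = 42.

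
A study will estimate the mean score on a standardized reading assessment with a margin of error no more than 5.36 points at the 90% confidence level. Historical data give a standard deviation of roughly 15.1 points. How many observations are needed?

22

For a mean, the margin of error is E = z·σ/√n, so n = (zσ/E)².
At 90% confidence, z = 1.645.
n = (1.645 × 15.1 / 5.36)² = 21.48
Round up: n = 22.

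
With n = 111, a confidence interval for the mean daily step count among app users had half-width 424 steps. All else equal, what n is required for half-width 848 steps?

28

Margin of error scales as 1/√n, so n₂ = n₁·(E₁/E₂)².
n₂ = 111 × (424/848)² = 111 × 0.25 = 27.75
Round up: n₂ = 28.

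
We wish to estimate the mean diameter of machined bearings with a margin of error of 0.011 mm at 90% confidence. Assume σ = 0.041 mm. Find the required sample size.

For a mean, the margin of error is E = z·σ/√n, so n = (zσ/E)².
At 90% confidence, z = 1.645.
n = (1.645 × 0.041 / 0.011)² = 37.59
Round up: n = 38.

38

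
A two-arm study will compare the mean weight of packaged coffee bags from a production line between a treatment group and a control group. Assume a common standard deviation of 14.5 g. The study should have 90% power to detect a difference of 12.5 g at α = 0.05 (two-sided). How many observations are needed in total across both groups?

58 total

For two equal groups, n per group = 2·((z_{α/2} + z_β)·σ/δ)².
z_{α/2} = 1.960; z_β = 1.282 (power 90%).
n = 2 × (3.242 × 14.5 / 12.5)² = 2 × 14.14 = 28.28
Round up: n = 29 per group.
Total across both groups: 2 × 29 = 58.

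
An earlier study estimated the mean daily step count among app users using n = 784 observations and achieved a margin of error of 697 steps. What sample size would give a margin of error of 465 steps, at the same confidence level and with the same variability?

Margin of error scales as 1/√n, so n₂ = n₁·(E₁/E₂)².
n₂ = 784 × (697/465)² = 784 × 2.247 = 1761.65
Round up: n₂ = 1762.

n = 1762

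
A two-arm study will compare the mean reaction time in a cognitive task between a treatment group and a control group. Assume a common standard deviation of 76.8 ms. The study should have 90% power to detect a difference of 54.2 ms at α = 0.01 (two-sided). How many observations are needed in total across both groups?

For two equal groups, n per group = 2·((z_{α/2} + z_β)·σ/δ)².
z_{α/2} = 2.576; z_β = 1.282 (power 90%).
n = 2 × (3.858 × 76.8 / 54.2)² = 2 × 29.88 = 59.76
Round up: n = 60 per group.
Total across both groups: 2 × 60 = 120.

120 total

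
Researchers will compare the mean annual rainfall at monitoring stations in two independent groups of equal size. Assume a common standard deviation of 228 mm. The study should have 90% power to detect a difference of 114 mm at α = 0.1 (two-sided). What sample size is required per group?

For two equal groups, n per group = 2·((z_{α/2} + z_β)·σ/δ)².
z_{α/2} = 1.645; z_β = 1.282 (power 90%).
n = 2 × (2.927 × 228 / 114)² = 2 × 34.27 = 68.54
Round up: n = 69 per group.

69 per group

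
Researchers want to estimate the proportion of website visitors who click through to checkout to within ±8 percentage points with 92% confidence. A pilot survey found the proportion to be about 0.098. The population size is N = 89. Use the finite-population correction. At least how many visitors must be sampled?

For a proportion with margin E = 0.08 at 92% confidence, z = 1.751.
n = p̂(1−p̂)(z/E)² = 0.098 × 0.902 × (1.751/0.08)² = 42.35 — call this n₀.
Finite-population correction with N = 89: n = n₀ / (1 + (n₀−1)/N) = 42.35 / 1.465 = 28.91
Round up: n = 29.

29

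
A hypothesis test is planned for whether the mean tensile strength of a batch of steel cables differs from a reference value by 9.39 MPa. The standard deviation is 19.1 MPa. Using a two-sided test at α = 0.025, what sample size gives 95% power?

n = 63

For a one-sample z-test, n = ((z_{α/2} + z_β)·σ/δ)².
z_{α/2} = 2.241 (two-sided α = 0.025); z_β = 1.645 (power 95% → β = 0.05).
n = (3.886 × 19.1 / 9.39)² = 62.48
Round up: n = 63.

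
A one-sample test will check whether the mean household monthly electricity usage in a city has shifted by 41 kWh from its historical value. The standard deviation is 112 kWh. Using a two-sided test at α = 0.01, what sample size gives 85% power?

n = 98

For a one-sample z-test, n = ((z_{α/2} + z_β)·σ/δ)².
z_{α/2} = 2.576 (two-sided α = 0.01); z_β = 1.036 (power 85% → β = 0.15).
n = (3.612 × 112 / 41)² = 97.36
Round up: n = 98.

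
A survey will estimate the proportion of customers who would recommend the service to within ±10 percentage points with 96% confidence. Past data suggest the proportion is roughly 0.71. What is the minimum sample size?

For a proportion with margin E = 0.1 at 96% confidence, z = 2.054.
n = p̂(1−p̂)(z/E)² = 0.71 × 0.29 × (2.054/0.1)² = 86.87
Round up: n = 87.

n = 87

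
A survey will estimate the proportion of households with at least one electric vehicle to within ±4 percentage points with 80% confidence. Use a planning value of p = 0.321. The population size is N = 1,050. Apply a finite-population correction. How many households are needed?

For a proportion with margin E = 0.04 at 80% confidence, z = 1.282.
n = p̂(1−p̂)(z/E)² = 0.321 × 0.679 × (1.282/0.04)² = 223.89 — call this n₀.
Finite-population correction with N = 1,050: n = n₀ / (1 + (n₀−1)/N) = 223.89 / 1.212 = 184.73
Round up: n = 185.

185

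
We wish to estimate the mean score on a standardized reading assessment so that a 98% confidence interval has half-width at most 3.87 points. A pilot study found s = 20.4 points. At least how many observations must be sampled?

n = 151

For a mean, the margin of error is E = z·σ/√n, so n = (zσ/E)².
At 98% confidence, z = 2.326.
n = (2.326 × 20.4 / 3.87)² = 150.33
Round up: n = 151.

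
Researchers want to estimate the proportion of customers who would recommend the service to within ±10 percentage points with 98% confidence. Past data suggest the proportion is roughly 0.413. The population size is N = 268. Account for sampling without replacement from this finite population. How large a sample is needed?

89

For a proportion with margin E = 0.1 at 98% confidence, z = 2.326.
n = p̂(1−p̂)(z/E)² = 0.413 × 0.587 × (2.326/0.1)² = 131.16 — call this n₀.
Finite-population correction with N = 268: n = n₀ / (1 + (n₀−1)/N) = 131.16 / 1.486 = 88.26
Round up: n = 89.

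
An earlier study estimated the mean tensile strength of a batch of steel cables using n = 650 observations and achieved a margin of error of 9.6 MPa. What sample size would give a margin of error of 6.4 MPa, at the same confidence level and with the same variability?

1463

Margin of error scales as 1/√n, so n₂ = n₁·(E₁/E₂)².
n₂ = 650 × (9.6/6.4)² = 650 × 2.25 = 1462.50
Round up: n₂ = 1463.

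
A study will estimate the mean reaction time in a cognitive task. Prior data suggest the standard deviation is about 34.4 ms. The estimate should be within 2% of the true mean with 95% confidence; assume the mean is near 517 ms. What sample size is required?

For a mean, the margin of error is E = z·σ/√n, so n = (zσ/E)².
At 95% confidence, z = 1.960.
E = 2% of 517 = 10.34 ms.
n = (1.960 × 34.4 / 10.34)² = 42.52
Round up: n = 43.

43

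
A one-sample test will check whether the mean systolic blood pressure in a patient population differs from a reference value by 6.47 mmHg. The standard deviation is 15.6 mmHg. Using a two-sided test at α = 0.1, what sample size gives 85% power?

For a one-sample z-test, n = ((z_{α/2} + z_β)·σ/δ)².
z_{α/2} = 1.645 (two-sided α = 0.1); z_β = 1.036 (power 85% → β = 0.15).
n = (2.681 × 15.6 / 6.47)² = 41.79
Round up: n = 42.

42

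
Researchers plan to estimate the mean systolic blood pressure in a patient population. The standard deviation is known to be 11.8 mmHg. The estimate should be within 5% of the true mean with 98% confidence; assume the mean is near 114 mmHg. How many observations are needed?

24

For a mean, the margin of error is E = z·σ/√n, so n = (zσ/E)².
At 98% confidence, z = 2.326.
E = 5% of 114 = 5.7 mmHg.
n = (2.326 × 11.8 / 5.7)² = 23.19
Round up: n = 24.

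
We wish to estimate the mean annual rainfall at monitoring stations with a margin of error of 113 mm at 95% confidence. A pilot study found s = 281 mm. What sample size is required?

For a mean, the margin of error is E = z·σ/√n, so n = (zσ/E)².
At 95% confidence, z = 1.960.
n = (1.960 × 281 / 113)² = 23.76
Round up: n = 24.

24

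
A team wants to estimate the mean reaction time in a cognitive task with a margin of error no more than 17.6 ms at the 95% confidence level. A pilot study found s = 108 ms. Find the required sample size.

For a mean, the margin of error is E = z·σ/√n, so n = (zσ/E)².
At 95% confidence, z = 1.960.
n = (1.960 × 108 / 17.6)² = 144.66
Round up: n = 145.

145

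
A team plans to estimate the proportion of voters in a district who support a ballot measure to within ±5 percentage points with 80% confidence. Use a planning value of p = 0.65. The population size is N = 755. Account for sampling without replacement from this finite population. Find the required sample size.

For a proportion with margin E = 0.05 at 80% confidence, z = 1.282.
n = p̂(1−p̂)(z/E)² = 0.65 × 0.35 × (1.282/0.05)² = 149.56 — call this n₀.
Finite-population correction with N = 755: n = n₀ / (1 + (n₀−1)/N) = 149.56 / 1.197 = 124.95
Round up: n = 125.

125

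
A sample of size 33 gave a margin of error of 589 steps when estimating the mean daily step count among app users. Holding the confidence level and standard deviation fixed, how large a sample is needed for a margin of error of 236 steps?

206

Margin of error scales as 1/√n, so n₂ = n₁·(E₁/E₂)².
n₂ = 33 × (589/236)² = 33 × 6.229 = 205.56
Round up: n₂ = 206.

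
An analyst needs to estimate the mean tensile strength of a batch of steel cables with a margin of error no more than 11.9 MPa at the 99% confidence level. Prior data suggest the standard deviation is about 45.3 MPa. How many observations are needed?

For a mean, the margin of error is E = z·σ/√n, so n = (zσ/E)².
At 99% confidence, z = 2.576.
n = (2.576 × 45.3 / 11.9)² = 96.16
Round up: n = 97.

97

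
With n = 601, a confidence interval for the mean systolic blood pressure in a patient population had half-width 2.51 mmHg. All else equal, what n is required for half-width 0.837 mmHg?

Margin of error scales as 1/√n, so n₂ = n₁·(E₁/E₂)².
n₂ = 601 × (2.51/0.837)² = 601 × 8.993 = 5404.79
Round up: n₂ = 5405.

n = 5405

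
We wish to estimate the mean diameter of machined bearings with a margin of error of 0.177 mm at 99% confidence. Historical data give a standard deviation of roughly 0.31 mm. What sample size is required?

n = 21

For a mean, the margin of error is E = z·σ/√n, so n = (zσ/E)².
At 99% confidence, z = 2.576.
n = (2.576 × 0.31 / 0.177)² = 20.35
Round up: n = 21.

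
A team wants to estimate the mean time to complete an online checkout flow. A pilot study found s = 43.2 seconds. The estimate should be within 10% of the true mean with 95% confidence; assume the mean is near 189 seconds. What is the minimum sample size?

21

For a mean, the margin of error is E = z·σ/√n, so n = (zσ/E)².
At 95% confidence, z = 1.960.
E = 10% of 189 = 18.9 seconds.
n = (1.960 × 43.2 / 18.9)² = 20.07
Round up: n = 21.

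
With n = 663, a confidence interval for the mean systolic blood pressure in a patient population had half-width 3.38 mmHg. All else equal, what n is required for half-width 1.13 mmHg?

5932

Margin of error scales as 1/√n, so n₂ = n₁·(E₁/E₂)².
n₂ = 663 × (3.38/1.13)² = 663 × 8.947 = 5931.86
Round up: n₂ = 5932.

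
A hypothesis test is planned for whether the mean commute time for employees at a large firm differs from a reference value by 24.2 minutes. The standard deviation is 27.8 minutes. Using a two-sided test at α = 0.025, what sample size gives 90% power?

For a one-sample z-test, n = ((z_{α/2} + z_β)·σ/δ)².
z_{α/2} = 2.241 (two-sided α = 0.025); z_β = 1.282 (power 90% → β = 0.1).
n = (3.523 × 27.8 / 24.2)² = 16.38
Round up: n = 17.

17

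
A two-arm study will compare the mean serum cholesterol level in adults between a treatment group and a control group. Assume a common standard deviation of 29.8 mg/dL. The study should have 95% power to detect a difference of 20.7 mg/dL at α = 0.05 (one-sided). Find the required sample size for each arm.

For two equal groups, n per group = 2·((z_α + z_β)·σ/δ)².
z_α = 1.645; z_β = 1.645 (power 95%).
n = 2 × (3.290 × 29.8 / 20.7)² = 2 × 22.43 = 44.86
Round up: n = 45 per group.

45 per group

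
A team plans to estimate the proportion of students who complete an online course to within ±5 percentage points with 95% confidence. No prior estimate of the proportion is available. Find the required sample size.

For a proportion with margin E = 0.05 at 95% confidence, z = 1.960.
With no prior estimate, use p = 0.5, which maximizes p(1−p) at 0.25.
n = 0.25 × (z/E)² = 0.25 × (1.960/0.05)² = 384.16
Round up: n = 385.

385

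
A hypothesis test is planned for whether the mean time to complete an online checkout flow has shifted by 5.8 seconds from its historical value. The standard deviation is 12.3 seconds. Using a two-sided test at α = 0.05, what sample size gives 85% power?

For a one-sample z-test, n = ((z_{α/2} + z_β)·σ/δ)².
z_{α/2} = 1.960 (two-sided α = 0.05); z_β = 1.036 (power 85% → β = 0.15).
n = (2.996 × 12.3 / 5.8)² = 40.37
Round up: n = 41.

41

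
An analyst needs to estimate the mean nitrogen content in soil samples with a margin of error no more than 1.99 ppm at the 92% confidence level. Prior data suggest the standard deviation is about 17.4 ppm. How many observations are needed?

For a mean, the margin of error is E = z·σ/√n, so n = (zσ/E)².
At 92% confidence, z = 1.751.
n = (1.751 × 17.4 / 1.99)² = 234.40
Round up: n = 235.

235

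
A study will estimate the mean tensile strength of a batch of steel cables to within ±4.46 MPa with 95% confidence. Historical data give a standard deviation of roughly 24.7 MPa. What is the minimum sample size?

For a mean, the margin of error is E = z·σ/√n, so n = (zσ/E)².
At 95% confidence, z = 1.960.
n = (1.960 × 24.7 / 4.46)² = 117.82
Round up: n = 118.

n = 118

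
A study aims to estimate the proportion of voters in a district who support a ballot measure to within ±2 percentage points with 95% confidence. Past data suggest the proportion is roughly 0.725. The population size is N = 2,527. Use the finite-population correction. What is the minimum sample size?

For a proportion with margin E = 0.02 at 95% confidence, z = 1.960.
n = p̂(1−p̂)(z/E)² = 0.725 × 0.275 × (1.960/0.02)² = 1914.80 — call this n₀.
Finite-population correction with N = 2,527: n = n₀ / (1 + (n₀−1)/N) = 1914.80 / 1.757 = 1089.81
Round up: n = 1090.

1090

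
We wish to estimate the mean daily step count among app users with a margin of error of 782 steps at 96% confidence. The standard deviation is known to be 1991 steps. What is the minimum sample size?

For a mean, the margin of error is E = z·σ/√n, so n = (zσ/E)².
At 96% confidence, z = 2.054.
n = (2.054 × 1991 / 782)² = 27.35
Round up: n = 28.

28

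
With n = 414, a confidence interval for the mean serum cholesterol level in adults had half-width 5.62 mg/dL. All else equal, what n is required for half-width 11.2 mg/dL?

105

Margin of error scales as 1/√n, so n₂ = n₁·(E₁/E₂)².
n₂ = 414 × (5.62/11.2)² = 414 × 0.2518 = 104.25
Round up: n₂ = 105.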